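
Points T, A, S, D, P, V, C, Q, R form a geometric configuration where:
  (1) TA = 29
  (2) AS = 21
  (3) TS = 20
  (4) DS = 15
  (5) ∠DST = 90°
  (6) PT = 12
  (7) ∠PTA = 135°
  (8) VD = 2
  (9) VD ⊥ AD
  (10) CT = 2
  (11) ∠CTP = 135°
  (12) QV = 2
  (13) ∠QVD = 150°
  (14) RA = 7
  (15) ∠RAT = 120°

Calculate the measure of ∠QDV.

Step 1: By the law of cosines on triangle DVQ: DQ² = 2² + 2² − 2·2·2·cos(150°) = 14.93, so DQ ≈ 3.86.
Step 2: By the inverse law of cosines on triangle QDV: cos(∠QDV) = (3.86² + 2² − 2²) / (2·3.86·2) = 14.93/15.45 = 0.9659, so ∠QDV = 15°.

Therefore, the measure of angle ∠QDV = 15°.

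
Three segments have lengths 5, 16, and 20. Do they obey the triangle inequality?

Yes.
The triangle inequality requires that the sum of any two sides exceeds the third.
Here 5 + 16 = 21 > 20, so the condition is met.

Yes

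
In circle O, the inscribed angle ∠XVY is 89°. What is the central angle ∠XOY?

Central angle = 2 × 89° = 178° (inscribed angle theorem).

178°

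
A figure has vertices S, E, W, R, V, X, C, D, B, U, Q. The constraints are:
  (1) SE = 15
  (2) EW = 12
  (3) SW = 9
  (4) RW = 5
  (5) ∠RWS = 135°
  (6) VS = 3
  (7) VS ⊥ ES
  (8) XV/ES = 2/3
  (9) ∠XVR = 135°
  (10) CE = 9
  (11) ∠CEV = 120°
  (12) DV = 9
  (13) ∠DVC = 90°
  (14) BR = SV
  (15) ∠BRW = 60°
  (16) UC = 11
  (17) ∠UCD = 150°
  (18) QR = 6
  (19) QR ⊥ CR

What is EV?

Step 1: By the law of cosines on triangle ESV: EV² = 15² + 3² − 2·15·3·cos(90°) = 234, so EV = 3·√26.

Therefore, the length of EV = 3·√26.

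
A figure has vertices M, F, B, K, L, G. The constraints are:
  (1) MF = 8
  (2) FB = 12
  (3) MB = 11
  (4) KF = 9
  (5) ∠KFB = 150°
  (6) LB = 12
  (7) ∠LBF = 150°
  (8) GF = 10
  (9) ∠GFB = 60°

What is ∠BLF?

Step 1: By the law of cosines on triangle LBF: LF² = 12² + 12² − 2·12·12·cos(150°) = 537.42, so LF ≈ 23.18.
Step 2: By the inverse law of cosines on triangle BLF: cos(∠BLF) = (12² + 23.18² − 12²) / (2·12·23.18) = 537.42/556.37 = 0.9659, so ∠BLF = 15°.

Therefore, the measure of angle ∠BLF = 15°.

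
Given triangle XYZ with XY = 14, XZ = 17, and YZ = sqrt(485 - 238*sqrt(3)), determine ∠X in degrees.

By the inverse law of cosines: cos(X) = (XY² + XZ² - YZ²) / (2 × XY × XZ)
cos(X) = (14² + 17² - (sqrt(485 - 238*sqrt(3)))²) / (2 × 14 × 17)
cos(X) = (196 + 289 - (485 - 238*sqrt(3))) / 476
cos(X) = sqrt(3)/2
X = arccos(sqrt(3)/2) = 30°

30°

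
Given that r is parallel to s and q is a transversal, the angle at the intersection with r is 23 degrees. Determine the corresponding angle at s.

Corresponding angles formed by parallel lines and a transversal are equal.
The given angle is 23 degrees.
The corresponding angle = 23 degrees.

23 degrees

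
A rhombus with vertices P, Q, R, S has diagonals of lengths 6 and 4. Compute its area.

Area = (6 * 4) / 2 = 24 / 2 = 12

12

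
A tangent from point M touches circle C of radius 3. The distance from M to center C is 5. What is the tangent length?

tangent = √(d² - r²) = √(5² - 3²) = √(25 - 9) = √16 = 4

4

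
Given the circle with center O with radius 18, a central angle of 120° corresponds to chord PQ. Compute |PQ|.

Chord = 2(18) sin(60°) = 18*sqrt(3)

18*sqrt(3)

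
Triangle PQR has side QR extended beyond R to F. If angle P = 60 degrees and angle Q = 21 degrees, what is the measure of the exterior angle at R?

By the exterior angle theorem, an exterior angle of a triangle equals the sum of the two remote interior angles.
Exterior angle = angle P + angle Q
Exterior angle = 60 + 21 = 81 degrees

81 degrees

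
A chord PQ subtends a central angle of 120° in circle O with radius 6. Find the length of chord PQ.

Chord length = 2r sin(θ/2)
= 2 × 6 × sin(120°/2)
= 2 × 6 × sin(60°)
= 6*sqrt(3)

6*sqrt(3)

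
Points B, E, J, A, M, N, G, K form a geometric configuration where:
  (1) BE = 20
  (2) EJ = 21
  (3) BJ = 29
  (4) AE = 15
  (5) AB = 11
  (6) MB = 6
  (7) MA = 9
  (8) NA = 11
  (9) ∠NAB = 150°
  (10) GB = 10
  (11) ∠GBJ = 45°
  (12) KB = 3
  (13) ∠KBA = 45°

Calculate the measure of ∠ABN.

Step 1: By the law of cosines on triangle BAN: BN² = 11² + 11² − 2·11·11·cos(150°) = 451.58, so BN ≈ 21.25.
Step 2: By the inverse law of cosines on triangle ABN: cos(∠ABN) = (11² + 21.25² − 11²) / (2·11·21.25) = 451.58/467.51 = 0.9659, so ∠ABN = 15°.

Therefore, the measure of angle ∠ABN = 15°.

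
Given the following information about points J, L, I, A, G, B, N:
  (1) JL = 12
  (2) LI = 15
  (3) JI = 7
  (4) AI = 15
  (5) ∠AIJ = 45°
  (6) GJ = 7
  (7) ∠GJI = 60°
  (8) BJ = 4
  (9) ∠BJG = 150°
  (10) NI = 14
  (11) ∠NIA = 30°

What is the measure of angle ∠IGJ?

Step 1: By the law of cosines on triangle GJI: GI² = 7² + 7² − 2·7·7·cos(60°) = 49, so GI = 7.
Step 2: By the inverse law of cosines on triangle IGJ: cos(∠IGJ) = (7² + 7² − 7²) / (2·7·7) = 49/98 = 0.5, so ∠IGJ = 60°.

Therefore, the measure of angle ∠IGJ = 60°.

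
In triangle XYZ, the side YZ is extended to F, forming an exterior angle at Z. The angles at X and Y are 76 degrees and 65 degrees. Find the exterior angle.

The interior angle at Z is 180 - 76 - 65 = 39 degrees.
The exterior angle and interior angle at Z are supplementary:
Exterior angle = 180 - 39 = 141 degrees.

141 degrees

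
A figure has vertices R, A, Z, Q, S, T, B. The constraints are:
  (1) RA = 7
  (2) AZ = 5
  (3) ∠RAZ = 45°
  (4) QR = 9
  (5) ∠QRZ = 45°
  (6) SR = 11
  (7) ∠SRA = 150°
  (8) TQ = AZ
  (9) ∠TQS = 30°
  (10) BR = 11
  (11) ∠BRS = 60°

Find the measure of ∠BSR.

Step 1: By the law of cosines on triangle SRB: SB² = 11² + 11² − 2·11·11·cos(60°) = 121, so SB = 11.
Step 2: By the inverse law of cosines on triangle BSR: cos(∠BSR) = (11² + 11² − 11²) / (2·11·11) = 121/242 = 0.5, so ∠BSR = 60°.

Therefore, the measure of angle ∠BSR = 60°.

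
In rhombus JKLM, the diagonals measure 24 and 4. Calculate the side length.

The diagonals of a rhombus bisect each other at right angles.
Half-diagonals: 24/2 = 12 and 4/2 = 2
side = sqrt(12^2 + 2^2)
side = sqrt(144 + 4)
side = sqrt(148) = 2*sqrt(37)

2*sqrt(37)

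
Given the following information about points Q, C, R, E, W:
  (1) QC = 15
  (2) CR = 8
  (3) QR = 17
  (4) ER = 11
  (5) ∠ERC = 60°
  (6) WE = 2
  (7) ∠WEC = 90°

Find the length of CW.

Step 1: By the law of cosines on triangle ERC: EC² = 11² + 8² − 2·11·8·cos(60°) = 97, so EC = √97.
Step 2: By the law of cosines on triangle CEW: CW² = √97² + 2² − 2·√97·2·cos(90°) = 101, so CW = √101.

Therefore, the length of CW = √101.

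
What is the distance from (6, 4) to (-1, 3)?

d = sqrt((-1 - 6)^2 + (3 - 4)^2)
d = sqrt(-7^2 + -1^2)
d = sqrt(49 + 1)
d = sqrt(50) = 5*sqrt(2)

5*sqrt(2)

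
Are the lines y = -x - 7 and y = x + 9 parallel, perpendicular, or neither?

Slope of line 1: m1 = -1
Slope of line 2: m2 = 1
m1 * m2 = (-1) * (1) = -1 = -1, so the lines are perpendicular.

Perpendicular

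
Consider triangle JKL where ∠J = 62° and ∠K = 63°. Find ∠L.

By the triangle angle sum property, the three interior angles of any triangle add up to 180°.
We know angle J = 62° and angle K = 63°, so their sum is 125°.
Therefore angle L = 180° - 125° = 55°.

55 degrees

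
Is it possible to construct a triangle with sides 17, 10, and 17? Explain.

Yes.
The triangle inequality requires that the sum of any two sides exceeds the third.
Here 10 + 17 = 27 > 17, so the condition is met.

Yes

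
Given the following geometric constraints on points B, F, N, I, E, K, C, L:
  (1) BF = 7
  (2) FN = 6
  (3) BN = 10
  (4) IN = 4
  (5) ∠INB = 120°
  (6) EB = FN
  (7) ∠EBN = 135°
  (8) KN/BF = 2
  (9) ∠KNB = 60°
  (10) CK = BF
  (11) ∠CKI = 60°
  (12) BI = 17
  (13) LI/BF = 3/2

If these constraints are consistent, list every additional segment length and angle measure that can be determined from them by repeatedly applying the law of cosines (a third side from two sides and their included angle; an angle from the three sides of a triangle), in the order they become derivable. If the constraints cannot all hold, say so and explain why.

These constraints are not satisfiable: by the triangle inequality in triangle NBI, (3) BN = 10 and (4) IN = 4 force BI ≤ 10 + 4 = 14, but (12) says BI = 17. No planar figure meets all of them, so nothing further can be derived.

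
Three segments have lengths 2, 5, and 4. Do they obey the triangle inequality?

Yes.
The triangle inequality requires that the sum of any two sides exceeds the third.
Here 2 + 4 = 6 > 5, so the condition is met.

Yes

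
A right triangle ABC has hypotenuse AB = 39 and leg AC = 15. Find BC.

BC = sqrt(39^2 - 15^2) = sqrt(1296) = 36

36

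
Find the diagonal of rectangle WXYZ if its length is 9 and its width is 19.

Using the Pythagorean theorem:
d² = 9² + 19² = 81 + 361 = 442
d = sqrt(442)

sqrt(442)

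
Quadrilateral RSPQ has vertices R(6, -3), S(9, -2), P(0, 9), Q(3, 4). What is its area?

Using the Shoelace formula for a quadrilateral (vertices in order):
Area = (1/2)|sum of (x_i * y_(i+1) - x_(i+1) * y_i)|
Terms: (6*-2 - 9*-3) = 15, (9*9 - 0*-2) = 81, (0*4 - 3*9) = -27, (3*-3 - 6*4) = -33
Sum = 36
Area = (1/2)(36) = 18

18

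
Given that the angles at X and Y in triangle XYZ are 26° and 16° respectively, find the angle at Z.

By the triangle angle sum property, the three interior angles of any triangle add up to 180°.
We know angle X = 26° and angle Y = 16°, so their sum is 42°.
Therefore angle Z = 180° - 42° = 138°.

138 degrees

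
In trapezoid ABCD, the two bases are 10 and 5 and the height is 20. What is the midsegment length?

midsegment = (10 + 5) / 2 = 15 / 2 = 15/2

15/2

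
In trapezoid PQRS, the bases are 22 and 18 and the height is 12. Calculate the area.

A trapezoid's area equals the midsegment times the height.
The midsegment is (22 + 18) / 2 = 20.
Area = 20 * 12 = 240.

240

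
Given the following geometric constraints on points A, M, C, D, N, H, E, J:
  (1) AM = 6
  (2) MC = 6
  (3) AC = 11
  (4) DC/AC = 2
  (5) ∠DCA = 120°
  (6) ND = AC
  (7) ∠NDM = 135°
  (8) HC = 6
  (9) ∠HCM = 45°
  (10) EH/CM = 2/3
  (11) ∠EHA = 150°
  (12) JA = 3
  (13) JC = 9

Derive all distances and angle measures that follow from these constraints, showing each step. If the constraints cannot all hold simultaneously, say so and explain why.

The constraints are consistent.

From the given relations:
  DC = 2·AC = 2·11 = 22
  ND = AC = 11
  EH = 2/3·CM = 2/3·6 = 4

Step 1: From AC = 11, CD = 22, and ∠ACD = 120°, by the law of cosines:
  AD² = AC² + CD² - 2·AC·CD·cos(120°) = 121 + 484 + 242 = 847
  AD = 11·√7

Step 2: From MC = 6, CH = 6, and ∠MCH = 45°, by the law of cosines:
  MH² = MC² + CH² - 2·MC·CH·cos(45°) = 36 + 36 - 50.91 = 21.09
  MH ≈ 4.59

Step 3: From AC = 11, AJ = 3, CJ = 9, by the inverse law of cosines:
  cos(∠CAJ) = (AC² + AJ² - CJ²) / (2·AC·AJ)
  ∠CAJ = 42.06°

Step 4: From AC = 11, AM = 6, CM = 6, by the inverse law of cosines:
  cos(∠CAM) = (AC² + AM² - CM²) / (2·AC·AM)
  ∠CAM = 23.56°

Step 5: From MA = 6, MC = 6, AC = 11, by the inverse law of cosines:
  cos(∠AMC) = (MA² + MC² - AC²) / (2·MA·MC)
  ∠AMC = 132.89°

Step 6: From CA = 11, CJ = 9, AJ = 3, by the inverse law of cosines:
  cos(∠ACJ) = (CA² + CJ² - AJ²) / (2·CA·CJ)
  ∠ACJ = 12.9°

Step 7: From CA = 11, CM = 6, AM = 6, by the inverse law of cosines:
  cos(∠ACM) = (CA² + CM² - AM²) / (2·CA·CM)
  ∠ACM = 23.56°

Step 8: From JA = 3, JC = 9, AC = 11, by the inverse law of cosines:
  cos(∠AJC) = (JA² + JC² - AC²) / (2·JA·JC)
  ∠AJC = 125.03°

Step 9: From AC = 11, AD = 11·√7, CD = 22, by the inverse law of cosines:
  cos(∠CAD) = (AC² + AD² - CD²) / (2·AC·AD)
  ∠CAD = 40.89°

Step 10: From MC = 6, MH = 4.59, CH = 6, by the inverse law of cosines:
  cos(∠CMH) = (MC² + MH² - CH²) / (2·MC·MH)
  ∠CMH = 67.5°

Step 11: From DA = 11·√7, DC = 22, AC = 11, by the inverse law of cosines:
  cos(∠ADC) = (DA² + DC² - AC²) / (2·DA·DC)
  ∠ADC = 19.11°

Step 12: From HC = 6, HM = 4.59, CM = 6, by the inverse law of cosines:
  cos(∠CHM) = (HC² + HM² - CM²) / (2·HC·HM)
  ∠CHM = 67.5°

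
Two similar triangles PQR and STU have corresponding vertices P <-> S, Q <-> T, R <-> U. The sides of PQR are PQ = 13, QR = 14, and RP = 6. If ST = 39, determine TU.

Similar triangles have proportional sides. Setting up the proportion:
ST / PQ = TU / QR
39 / 13 = TU / 14
TU = 14 * 39 / 13 = 42.

42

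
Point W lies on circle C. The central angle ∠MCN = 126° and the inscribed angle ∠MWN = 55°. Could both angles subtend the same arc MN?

By the inscribed angle theorem, the inscribed angle for a central angle of 126° should be 126° / 2 = 63°.
The given inscribed angle is 55°, which does not equal 63°.
Therefore, no, they do not correspond to the same arc.

No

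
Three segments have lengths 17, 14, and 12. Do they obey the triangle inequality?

Yes.
The triangle inequality requires that the sum of any two sides exceeds the third.
Here 12 + 14 = 26 > 17, so the condition is met.

Yes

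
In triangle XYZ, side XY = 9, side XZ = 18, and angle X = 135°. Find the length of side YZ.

Law of cosines: YZ^2 = 9^2 + 18^2 - 2(9)(18)cos(135°) = 162*sqrt(2) + 405, so YZ = 9*sqrt(2*sqrt(2) + 5).

9*sqrt(2*sqrt(2) + 5)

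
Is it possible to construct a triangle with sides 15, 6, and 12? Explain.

For three segments to close into a triangle, no single side can be as long as the other two combined.
The longest side is 15, and 6 + 12 = 18 > 15.
A triangle can be formed.

Yes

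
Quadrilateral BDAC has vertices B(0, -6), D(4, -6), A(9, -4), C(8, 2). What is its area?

Using the Shoelace formula for a quadrilateral (vertices in order):
Area = (1/2)|sum of (x_i * y_(i+1) - x_(i+1) * y_i)|
Terms: (0*-6 - 4*-6) = 24, (4*-4 - 9*-6) = 38, (9*2 - 8*-4) = 50, (8*-6 - 0*2) = -48
Sum = 64
Area = (1/2)(64) = 32

32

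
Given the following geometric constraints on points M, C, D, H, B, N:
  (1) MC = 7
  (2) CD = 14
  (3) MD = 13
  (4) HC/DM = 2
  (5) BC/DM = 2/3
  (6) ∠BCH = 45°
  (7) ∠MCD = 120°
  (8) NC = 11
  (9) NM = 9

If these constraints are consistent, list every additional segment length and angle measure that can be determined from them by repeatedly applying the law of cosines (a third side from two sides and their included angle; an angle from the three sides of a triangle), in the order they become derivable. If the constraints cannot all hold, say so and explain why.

These constraints are not satisfiable: (1), (2) and (3) fix all three sides of triangle MCD, so by the law of cosines cos(∠MCD) = (7² + 14² − 13²) / (2·7·14) = 0.3878, i.e. ∠MCD ≈ 67.19°, which contradicts (7) ∠MCD = 120°. No planar figure meets all of them, so nothing further can be derived.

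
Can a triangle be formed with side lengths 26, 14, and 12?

Check the triangle inequality: 14 + 12 = 26 ≤ 26.
Since the sum of two sides does not exceed the third, no triangle can be formed.

No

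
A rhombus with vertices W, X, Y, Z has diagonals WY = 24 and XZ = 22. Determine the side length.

Half-diagonals are 12 and 11. side = sqrt(12^2 + 11^2) = sqrt(265)

sqrt(265)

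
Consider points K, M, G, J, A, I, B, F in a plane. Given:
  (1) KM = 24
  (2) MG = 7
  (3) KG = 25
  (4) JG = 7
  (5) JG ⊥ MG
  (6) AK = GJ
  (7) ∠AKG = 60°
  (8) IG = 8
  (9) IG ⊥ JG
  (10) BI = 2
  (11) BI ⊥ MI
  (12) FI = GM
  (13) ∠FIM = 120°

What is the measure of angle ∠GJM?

Step 1: By the law of cosines on triangle JGM: JM² = 7² + 7² − 2·7·7·cos(90°) = 98, so JM = 7·√2.
Step 2: By the inverse law of cosines on triangle GJM: cos(∠GJM) = (7² + (7·√2)² − 7²) / (2·7·7·√2) = 98/138.59 = 0.7071, so ∠GJM = 45°.

Therefore, the measure of angle ∠GJM = 45°.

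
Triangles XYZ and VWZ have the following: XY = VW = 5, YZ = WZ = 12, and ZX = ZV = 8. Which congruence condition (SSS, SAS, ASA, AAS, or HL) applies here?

Consider the given information: XY = VW = 5, YZ = WZ = 12, and ZX = ZV = 8
This is not AAS or HL: AAS requires two angles and a non-included side. HL only applies to right triangles with matching hypotenuse and leg.
The correct criterion is SSS. All three pairs of corresponding sides are equal (Side-Side-Side).

SSS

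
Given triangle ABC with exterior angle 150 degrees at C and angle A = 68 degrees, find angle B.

By the exterior angle theorem: exterior angle = sum of remote interior angles.
150 = 68 + angle B
angle B = 150 - 68 = 82 degrees

82 degrees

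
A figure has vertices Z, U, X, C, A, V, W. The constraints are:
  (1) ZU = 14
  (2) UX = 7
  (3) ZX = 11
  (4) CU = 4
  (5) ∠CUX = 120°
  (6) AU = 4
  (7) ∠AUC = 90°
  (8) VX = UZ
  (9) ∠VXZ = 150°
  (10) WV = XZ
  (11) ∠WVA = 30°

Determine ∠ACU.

Step 1: By the law of cosines on triangle CUA: CA² = 4² + 4² − 2·4·4·cos(90°) = 32, so CA = 4·√2.
Step 2: By the inverse law of cosines on triangle ACU: cos(∠ACU) = ((4·√2)² + 4² − 4²) / (2·4·√2·4) = 32/45.25 = 0.7071, so ∠ACU = 45°.

Therefore, the measure of angle ∠ACU = 45°.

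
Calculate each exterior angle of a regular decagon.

Each exterior angle of a regular n-gon is 360 / n.
For n = 10: 360 / 10 = 36 degrees.

36 degrees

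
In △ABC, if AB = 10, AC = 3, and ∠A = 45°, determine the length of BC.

When two sides and the included angle are known, the law of cosines gives the third side.
c^2 = a^2 + b^2 - 2ab cos(C) generalizes the Pythagorean theorem to non-right triangles.
Here: BC^2 = 100 + 9 - 60*(sqrt(2)/2) = 109 - 30*sqrt(2)
BC = sqrt(109 - 30*sqrt(2))

sqrt(109 - 30*sqrt(2))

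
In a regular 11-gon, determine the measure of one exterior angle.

Each exterior angle of a regular n-gon is 360 / n.
For n = 11: 360 / 11 = 360/11 degrees.

360/11 degrees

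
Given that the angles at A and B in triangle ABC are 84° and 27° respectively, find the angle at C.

angle C = 180 - 84 - 27 = 69 degrees.

69 degrees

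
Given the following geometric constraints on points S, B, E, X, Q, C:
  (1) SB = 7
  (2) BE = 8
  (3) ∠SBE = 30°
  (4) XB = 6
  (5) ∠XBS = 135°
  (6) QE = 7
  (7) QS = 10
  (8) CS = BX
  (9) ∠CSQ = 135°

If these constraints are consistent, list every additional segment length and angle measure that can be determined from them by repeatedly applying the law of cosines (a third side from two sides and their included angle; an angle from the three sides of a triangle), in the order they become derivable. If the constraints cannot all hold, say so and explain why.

The constraints are consistent. Derivable facts, in order:
After 1 step:
- QC ≈ 14.86
- SE ≈ 4
- SX ≈ 12.02
After 2 steps:
- ∠BES = 61.03°
- ∠BSE = 88.97°
- ∠BSX = 20.68°
- ∠BXS = 24.32°
- ∠CQS = 16.59°
- ∠EQS = 18.2°
- ∠ESQ = 33.13°
- ∠QCS = 28.41°
- ∠QES = 128.67°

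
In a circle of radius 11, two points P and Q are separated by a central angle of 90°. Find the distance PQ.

Drop a perpendicular from the center to the chord, bisecting both the chord and the central angle.
Each half-chord = r sin(θ/2) = 11 sin(45°).
The full chord = 2 × 11 × sin(45°) = 11*sqrt(2).

11*sqrt(2)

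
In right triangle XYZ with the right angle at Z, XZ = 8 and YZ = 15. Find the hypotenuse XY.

By the Pythagorean theorem: XY^2 = XZ^2 + YZ^2
XY^2 = 8^2 + 15^2 = 64 + 225 = 289
XY = sqrt(289) = 17

17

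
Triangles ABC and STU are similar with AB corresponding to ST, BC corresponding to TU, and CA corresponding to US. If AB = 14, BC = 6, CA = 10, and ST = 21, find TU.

k = 21/14 = 3/2. TU = 3/2 * 6 = 9.

9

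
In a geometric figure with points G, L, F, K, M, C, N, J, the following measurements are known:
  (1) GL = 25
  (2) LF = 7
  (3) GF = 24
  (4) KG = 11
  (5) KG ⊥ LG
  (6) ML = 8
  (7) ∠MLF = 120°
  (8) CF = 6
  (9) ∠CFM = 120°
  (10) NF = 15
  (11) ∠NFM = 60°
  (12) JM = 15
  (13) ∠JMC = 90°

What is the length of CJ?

Step 1: By the law of cosines on triangle FLM: FM² = 7² + 8² − 2·7·8·cos(120°) = 169, so FM = 13.
Step 2: By the law of cosines on triangle CFM: CM² = 6² + 13² − 2·6·13·cos(120°) = 283, so CM ≈ 16.82.
Step 3: By the law of cosines on triangle CMJ: CJ² = 16.82² + 15² − 2·16.82·15·cos(90°) = 508, so CJ = 2·√127.

Therefore, the length of CJ = 2·√127.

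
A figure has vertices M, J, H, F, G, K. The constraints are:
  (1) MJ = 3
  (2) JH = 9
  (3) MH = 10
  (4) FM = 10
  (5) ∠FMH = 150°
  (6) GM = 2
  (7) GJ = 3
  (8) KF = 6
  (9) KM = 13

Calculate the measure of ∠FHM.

Step 1: By the law of cosines on triangle HMF: HF² = 10² + 10² − 2·10·10·cos(150°) = 373.21, so HF ≈ 19.32.
Step 2: By the inverse law of cosines on triangle FHM: cos(∠FHM) = (19.32² + 10² − 10²) / (2·19.32·10) = 373.21/386.37 = 0.9659, so ∠FHM = 15°.

Therefore, the measure of angle ∠FHM = 15°.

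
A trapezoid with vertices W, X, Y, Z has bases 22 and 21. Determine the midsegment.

The midsegment (median) of a trapezoid connects the midpoints of the non-parallel sides.
Its length is the average of the two bases: (22 + 21) / 2 = 43/2.

43/2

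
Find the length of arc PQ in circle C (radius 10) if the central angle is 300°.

Arc length = 2πr × θ/360
= 2π × 10 × 5/6
= 50*pi/3

50*pi/3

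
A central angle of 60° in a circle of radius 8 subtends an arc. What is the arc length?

Arc length = 2π(8)(1/6) = 8*pi/3

8*pi/3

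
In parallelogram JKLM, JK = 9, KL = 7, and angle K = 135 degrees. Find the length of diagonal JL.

Law of cosines: d^2 = 9^2 + 7^2 - 2(9)(7)cos(135°) = 63*sqrt(2) + 130, so d = sqrt(63*sqrt(2) + 130).

sqrt(63*sqrt(2) + 130)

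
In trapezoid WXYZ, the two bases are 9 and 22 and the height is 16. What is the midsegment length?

The midsegment of a trapezoid = (base1 + base2) / 2
midsegment = (9 + 22) / 2
midsegment = 31 / 2
midsegment = 31/2

31/2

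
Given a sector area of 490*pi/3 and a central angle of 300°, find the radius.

r² = 360 × 490*pi/3 / (π × 300) = 196, so r = 14.

14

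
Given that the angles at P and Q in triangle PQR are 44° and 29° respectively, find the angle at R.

angle R = 180 - 44 - 29 = 107 degrees.

107 degrees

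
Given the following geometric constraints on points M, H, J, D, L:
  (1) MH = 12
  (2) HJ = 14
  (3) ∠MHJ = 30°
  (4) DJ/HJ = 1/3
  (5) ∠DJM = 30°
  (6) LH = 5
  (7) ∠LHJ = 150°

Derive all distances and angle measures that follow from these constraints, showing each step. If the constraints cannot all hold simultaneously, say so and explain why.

The constraints are consistent.

From the given relations:
  DJ = 1/3·HJ = 1/3·14 ≈ 4.67

Step 1: From MH = 12, HJ = 14, and ∠MHJ = 30°, by the law of cosines:
  MJ² = MH² + HJ² - 2·MH·HJ·cos(30°) = 144 + 196 - 291 = 49.02
  MJ ≈ 7

Step 2: From JH = 14, HL = 5, and ∠JHL = 150°, by the law of cosines:
  JL² = JH² + HL² - 2·JH·HL·cos(150°) = 196 + 25 + 121.2 = 342.2
  JL ≈ 18.5

Step 3: From MJ = 7, JD = 4.67, and ∠MJD = 30°, by the law of cosines:
  MD² = MJ² + JD² - 2·MJ·JD·cos(30°) = 49.02 + 21.78 - 56.59 = 14.2
  MD ≈ 3.77

Step 4: From MH = 12, MJ = 7, HJ = 14, by the inverse law of cosines:
  cos(∠HMJ) = (MH² + MJ² - HJ²) / (2·MH·MJ)
  ∠HMJ = 91.02°

Step 5: From JH = 14, JL = 18.5, HL = 5, by the inverse law of cosines:
  cos(∠HJL) = (JH² + JL² - HL²) / (2·JH·JL)
  ∠HJL = 7.77°

Step 6: From JH = 14, JM = 7, HM = 12, by the inverse law of cosines:
  cos(∠HJM) = (JH² + JM² - HM²) / (2·JH·JM)
  ∠HJM = 58.98°

Step 7: From LH = 5, LJ = 18.5, HJ = 14, by the inverse law of cosines:
  cos(∠HLJ) = (LH² + LJ² - HJ²) / (2·LH·LJ)
  ∠HLJ = 22.23°

Step 8: From MD = 3.77, MJ = 7, DJ = 4.67, by the inverse law of cosines:
  cos(∠DMJ) = (MD² + MJ² - DJ²) / (2·MD·MJ)
  ∠DMJ = 38.25°

Step 9: From DJ = 4.67, DM = 3.77, JM = 7, by the inverse law of cosines:
  cos(∠JDM) = (DJ² + DM² - JM²) / (2·DJ·DM)
  ∠JDM = 111.75°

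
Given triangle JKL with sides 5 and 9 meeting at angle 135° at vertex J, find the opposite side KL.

Law of cosines: KL^2 = 5^2 + 9^2 - 2(5)(9)cos(135°) = 45*sqrt(2) + 106, so KL = sqrt(45*sqrt(2) + 106).

sqrt(45*sqrt(2) + 106)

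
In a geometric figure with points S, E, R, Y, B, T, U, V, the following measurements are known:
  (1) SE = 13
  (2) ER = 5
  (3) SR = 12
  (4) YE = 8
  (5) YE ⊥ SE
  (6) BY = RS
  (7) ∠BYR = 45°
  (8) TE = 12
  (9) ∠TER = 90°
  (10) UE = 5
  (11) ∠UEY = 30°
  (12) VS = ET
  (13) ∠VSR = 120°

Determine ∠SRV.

From the given relations: VS = ET = 12.
Step 1: By the law of cosines on triangle RSV: RV² = 12² + 12² − 2·12·12·cos(120°) = 432, so RV = 12·√3.
Step 2: By the inverse law of cosines on triangle SRV: cos(∠SRV) = (12² + (12·√3)² − 12²) / (2·12·12·√3) = 432/498.83 = 0.866, so ∠SRV = 30°.

Therefore, the measure of angle ∠SRV = 30°.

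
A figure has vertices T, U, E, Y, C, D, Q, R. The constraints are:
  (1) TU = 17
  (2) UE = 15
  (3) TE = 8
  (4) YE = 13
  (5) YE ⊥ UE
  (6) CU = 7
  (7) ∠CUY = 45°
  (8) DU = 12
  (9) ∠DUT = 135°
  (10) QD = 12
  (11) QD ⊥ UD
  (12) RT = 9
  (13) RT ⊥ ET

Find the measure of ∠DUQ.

Step 1: By the law of cosines on triangle UDQ: UQ² = 12² + 12² − 2·12·12·cos(90°) = 288, so UQ = 12·√2.
Step 2: By the inverse law of cosines on triangle DUQ: cos(∠DUQ) = (12² + (12·√2)² − 12²) / (2·12·12·√2) = 288/407.29 = 0.7071, so ∠DUQ = 45°.

Therefore, the measure of angle ∠DUQ = 45°.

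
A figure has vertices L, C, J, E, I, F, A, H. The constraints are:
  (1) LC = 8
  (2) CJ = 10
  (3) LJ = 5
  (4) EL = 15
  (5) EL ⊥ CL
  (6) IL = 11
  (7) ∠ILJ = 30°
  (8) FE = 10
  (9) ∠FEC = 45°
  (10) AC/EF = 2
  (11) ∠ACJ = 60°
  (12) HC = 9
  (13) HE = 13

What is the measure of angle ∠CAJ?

From the given relations: AC = 2·EF = 2·10 = 20.
Step 1: By the law of cosines on triangle ACJ: AJ² = 20² + 10² − 2·20·10·cos(60°) = 300, so AJ = 10·√3.
Step 2: By the inverse law of cosines on triangle CAJ: cos(∠CAJ) = (20² + (10·√3)² − 10²) / (2·20·10·√3) = 600/692.82 = 0.866, so ∠CAJ = 30°.

Therefore, the measure of angle ∠CAJ = 30°.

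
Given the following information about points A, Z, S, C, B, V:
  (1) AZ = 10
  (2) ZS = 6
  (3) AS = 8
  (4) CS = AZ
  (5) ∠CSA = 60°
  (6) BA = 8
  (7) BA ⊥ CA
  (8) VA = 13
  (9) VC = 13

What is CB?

From the given relations: CS = AZ = 10.
Step 1: By the law of cosines on triangle CSA: CA² = 10² + 8² − 2·10·8·cos(60°) = 84, so CA = 2·√21.
Step 2: By the law of cosines on triangle CAB: CB² = (2·√21)² + 8² − 2·2·√21·8·cos(90°) = 148, so CB = 2·√37.

Therefore, the length of CB = 2·√37.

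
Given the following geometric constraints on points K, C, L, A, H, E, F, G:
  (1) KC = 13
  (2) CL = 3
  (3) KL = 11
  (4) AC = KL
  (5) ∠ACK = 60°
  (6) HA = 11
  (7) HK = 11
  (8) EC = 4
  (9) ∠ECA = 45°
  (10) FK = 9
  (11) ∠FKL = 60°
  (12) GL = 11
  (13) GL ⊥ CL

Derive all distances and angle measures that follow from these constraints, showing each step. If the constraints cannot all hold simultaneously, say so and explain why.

The constraints are consistent.

From the given relations:
  AC = KL = 11

Step 1: From KC = 13, CA = 11, and ∠KCA = 60°, by the law of cosines:
  KA² = KC² + CA² - 2·KC·CA·cos(60°) = 169 + 121 - 143 = 147
  KA = 7·√3

Step 2: From CL = 3, LG = 11, and ∠CLG = 90°, by the law of cosines:
  CG² = CL² + LG² - 2·CL·LG·cos(90°) = 9 + 121 - 0 = 130
  CG = √130

Step 3: From LK = 11, KF = 9, and ∠LKF = 60°, by the law of cosines:
  LF² = LK² + KF² - 2·LK·KF·cos(60°) = 121 + 81 - 99 = 103
  LF = √103

Step 4: From AC = 11, CE = 4, and ∠ACE = 45°, by the law of cosines:
  AE² = AC² + CE² - 2·AC·CE·cos(45°) = 121 + 16 - 62.23 = 74.77
  AE ≈ 8.65

Step 5: From KC = 13, KL = 11, CL = 3, by the inverse law of cosines:
  cos(∠CKL) = (KC² + KL² - CL²) / (2·KC·KL)
  ∠CKL = 10.73°

Step 6: From CK = 13, CL = 3, KL = 11, by the inverse law of cosines:
  cos(∠KCL) = (CK² + CL² - KL²) / (2·CK·CL)
  ∠KCL = 43.05°

Step 7: From LC = 3, LK = 11, CK = 13, by the inverse law of cosines:
  cos(∠CLK) = (LC² + LK² - CK²) / (2·LC·LK)
  ∠CLK = 126.22°

Step 8: From KA = 7·√3, KC = 13, AC = 11, by the inverse law of cosines:
  cos(∠AKC) = (KA² + KC² - AC²) / (2·KA·KC)
  ∠AKC = 51.79°

Step 9: From KA = 7·√3, KH = 11, AH = 11, by the inverse law of cosines:
  cos(∠AKH) = (KA² + KH² - AH²) / (2·KA·KH)
  ∠AKH = 56.56°

Step 10: From CG = √130, CL = 3, GL = 11, by the inverse law of cosines:
  cos(∠GCL) = (CG² + CL² - GL²) / (2·CG·CL)
  ∠GCL = 74.74°

Step 11: From LF = √103, LK = 11, FK = 9, by the inverse law of cosines:
  cos(∠FLK) = (LF² + LK² - FK²) / (2·LF·LK)
  ∠FLK = 50.17°

Step 12: From AC = 11, AE = 8.65, CE = 4, by the inverse law of cosines:
  cos(∠CAE) = (AC² + AE² - CE²) / (2·AC·AE)
  ∠CAE = 19.09°

Step 13: From AC = 11, AK = 7·√3, CK = 13, by the inverse law of cosines:
  cos(∠CAK) = (AC² + AK² - CK²) / (2·AC·AK)
  ∠CAK = 68.21°

Step 14: From AH = 11, AK = 7·√3, HK = 11, by the inverse law of cosines:
  cos(∠HAK) = (AH² + AK² - HK²) / (2·AH·AK)
  ∠HAK = 56.56°

Step 15: From HA = 11, HK = 11, AK = 7·√3, by the inverse law of cosines:
  cos(∠AHK) = (HA² + HK² - AK²) / (2·HA·HK)
  ∠AHK = 66.89°

Step 16: From EA = 8.65, EC = 4, AC = 11, by the inverse law of cosines:
  cos(∠AEC) = (EA² + EC² - AC²) / (2·EA·EC)
  ∠AEC = 115.91°

Step 17: From FK = 9, FL = √103, KL = 11, by the inverse law of cosines:
  cos(∠KFL) = (FK² + FL² - KL²) / (2·FK·FL)
  ∠KFL = 69.83°

Step 18: From GC = √130, GL = 11, CL = 3, by the inverse law of cosines:
  cos(∠CGL) = (GC² + GL² - CL²) / (2·GC·GL)
  ∠CGL = 15.26°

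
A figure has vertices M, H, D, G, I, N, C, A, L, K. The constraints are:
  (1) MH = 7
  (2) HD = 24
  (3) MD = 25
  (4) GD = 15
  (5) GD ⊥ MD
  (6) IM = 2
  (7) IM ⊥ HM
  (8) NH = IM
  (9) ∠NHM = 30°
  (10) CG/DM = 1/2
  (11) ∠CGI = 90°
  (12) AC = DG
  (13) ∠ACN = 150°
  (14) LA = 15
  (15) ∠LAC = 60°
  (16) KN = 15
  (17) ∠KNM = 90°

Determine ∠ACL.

From the given relations: AC = DG = 15.
Step 1: By the law of cosines on triangle CAL: CL² = 15² + 15² − 2·15·15·cos(60°) = 225, so CL = 15.
Step 2: By the inverse law of cosines on triangle ACL: cos(∠ACL) = (15² + 15² − 15²) / (2·15·15) = 225/450 = 0.5, so ∠ACL = 60°.

Therefore, the measure of angle ∠ACL = 60°.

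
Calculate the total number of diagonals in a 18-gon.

Total line segments between 18 vertices = C(18,2) = 153.
Subtract the 18 sides: 153 - 18 = 135 diagonals.

135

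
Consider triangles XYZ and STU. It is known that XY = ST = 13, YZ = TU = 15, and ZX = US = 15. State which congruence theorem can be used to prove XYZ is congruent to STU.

The given information matches SSS: All three pairs of corresponding sides are equal (Side-Side-Side).

SSS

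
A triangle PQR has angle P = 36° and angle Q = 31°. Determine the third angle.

Let angle R = x. Then 36 + 31 + x = 180.
x = 180 - 67 = 113 degrees.

113 degrees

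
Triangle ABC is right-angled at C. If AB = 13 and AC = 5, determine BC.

Rearranging the Pythagorean theorem to solve for the unknown leg:
leg^2 = hypotenuse^2 - known_leg^2 = 169 - 25 = 144
leg = sqrt(144) = 12.

12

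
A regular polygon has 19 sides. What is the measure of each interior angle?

Each interior angle of a regular n-gon is (n - 2) * 180 / n.
For n = 19: (19 - 2) * 180 / 19 = 3060/19 = 3060/19 degrees.

3060/19 degrees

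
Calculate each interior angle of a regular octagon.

Each interior angle of a regular n-gon is (n - 2) * 180 / n.
For n = 8: (8 - 2) * 180 / 8 = 1080/8 = 135 degrees.

135 degrees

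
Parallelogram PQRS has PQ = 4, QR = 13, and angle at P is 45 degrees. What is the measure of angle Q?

Opposite sides of a parallelogram are parallel, so consecutive angles form co-interior angles on a transversal.
Co-interior angles sum to 180°, giving angle Q = 180 - 45 = 135 degrees.

135 degrees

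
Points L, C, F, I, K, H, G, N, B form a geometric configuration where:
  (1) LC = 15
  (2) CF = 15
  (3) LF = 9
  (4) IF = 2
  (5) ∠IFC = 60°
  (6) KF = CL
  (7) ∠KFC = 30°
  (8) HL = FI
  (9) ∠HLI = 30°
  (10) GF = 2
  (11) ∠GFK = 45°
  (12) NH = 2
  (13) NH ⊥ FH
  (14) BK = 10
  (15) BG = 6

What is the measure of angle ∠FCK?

From the given relations: KF = CL = 15.
Step 1: By the law of cosines on triangle CFK: CK² = 15² + 15² − 2·15·15·cos(30°) = 60.29, so CK ≈ 7.76.
Step 2: By the inverse law of cosines on triangle FCK: cos(∠FCK) = (15² + 7.76² − 15²) / (2·15·7.76) = 60.29/232.94 = 0.2588, so ∠FCK = 75°.

Therefore, the measure of angle ∠FCK = 75°.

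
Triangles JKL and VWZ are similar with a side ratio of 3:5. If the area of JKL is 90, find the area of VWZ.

Area ratio = (3/5)^2 = 9/25. Area of VWZ = 90 * 25/9 = 250.

250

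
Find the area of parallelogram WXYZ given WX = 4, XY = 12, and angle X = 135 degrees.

Area = 4 * 12 * sin(135°) = 48 * sqrt(2)/2 = 24*sqrt(2)

24*sqrt(2)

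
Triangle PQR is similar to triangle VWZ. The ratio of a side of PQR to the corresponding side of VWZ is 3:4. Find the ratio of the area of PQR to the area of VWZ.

The ratio of areas of similar triangles equals the square of the side ratio.
Side ratio = 3:4
Area ratio = (3/4)^2 = 9/16 = 9:16

9:16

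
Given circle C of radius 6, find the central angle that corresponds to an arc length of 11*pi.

The full circumference is 2πr = 12*pi.
The arc is 11*pi / 12*pi = 11/12 of the full circle.
So the central angle = 11/12 × 360° = 330°.

330°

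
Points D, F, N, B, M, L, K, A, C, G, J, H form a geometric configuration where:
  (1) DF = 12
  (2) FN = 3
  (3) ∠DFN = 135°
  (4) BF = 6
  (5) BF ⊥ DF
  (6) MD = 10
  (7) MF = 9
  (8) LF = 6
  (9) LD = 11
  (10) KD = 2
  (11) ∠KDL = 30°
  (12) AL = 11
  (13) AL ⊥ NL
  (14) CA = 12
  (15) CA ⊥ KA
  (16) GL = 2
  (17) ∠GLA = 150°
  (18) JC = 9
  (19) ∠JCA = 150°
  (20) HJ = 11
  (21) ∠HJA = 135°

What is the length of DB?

Step 1: By the law of cosines on triangle DFB: DB² = 12² + 6² − 2·12·6·cos(90°) = 180, so DB = 6·√5.

Therefore, the length of DB = 6·√5.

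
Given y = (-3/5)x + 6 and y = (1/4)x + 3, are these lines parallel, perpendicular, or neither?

Slope of line 1: m1 = -3/5
Slope of line 2: m2 = 1/4
m1 != m2 and m1*m2 = -3/20 != -1. Neither.

Neither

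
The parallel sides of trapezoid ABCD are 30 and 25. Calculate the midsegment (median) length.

The midsegment of a trapezoid = (base1 + base2) / 2
midsegment = (30 + 25) / 2
midsegment = 55 / 2
midsegment = 55/2

55/2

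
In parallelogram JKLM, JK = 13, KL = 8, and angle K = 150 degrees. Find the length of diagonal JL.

Using the law of cosines:
d^2 = 13^2 + 8^2 - 2(13)(8)cos(150 degrees)
d^2 = 169 + 64 - 208*-sqrt(3)/2
d^2 = 104*sqrt(3) + 233
d = sqrt(104*sqrt(3) + 233)

sqrt(104*sqrt(3) + 233)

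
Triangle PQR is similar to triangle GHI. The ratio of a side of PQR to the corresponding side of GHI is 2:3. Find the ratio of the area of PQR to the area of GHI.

Area ratio = (side ratio)^2 = (2/3)^2 = 4:9.

4:9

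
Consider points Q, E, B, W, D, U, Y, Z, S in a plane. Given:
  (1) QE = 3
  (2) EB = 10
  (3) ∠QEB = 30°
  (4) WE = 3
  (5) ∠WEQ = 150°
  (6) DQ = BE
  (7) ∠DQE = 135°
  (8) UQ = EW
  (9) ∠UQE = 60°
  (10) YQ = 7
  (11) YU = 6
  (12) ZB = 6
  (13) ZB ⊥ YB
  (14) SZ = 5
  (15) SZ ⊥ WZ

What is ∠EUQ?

From the given relations: UQ = EW = 3.
Step 1: By the law of cosines on triangle UQE: UE² = 3² + 3² − 2·3·3·cos(60°) = 9, so UE = 3.
Step 2: By the inverse law of cosines on triangle EUQ: cos(∠EUQ) = (3² + 3² − 3²) / (2·3·3) = 9/18 = 0.5, so ∠EUQ = 60°.

Therefore, the measure of angle ∠EUQ = 60°.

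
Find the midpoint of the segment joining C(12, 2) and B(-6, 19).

The midpoint is the point halfway along the segment.
Move half the horizontal distance: 12 + (-6 - 12)/2 = 12 + -18/2 = 3
Move half the vertical distance: 2 + (19 - 2)/2 = 2 + 17/2 = 21/2
Midpoint = (3, 21/2)

(3, 21/2)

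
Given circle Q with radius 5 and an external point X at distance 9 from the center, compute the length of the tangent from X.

Let T be the point of tangency. Then QT ⊥ XT (radius ⊥ tangent).
In right triangle QTX: QX² = QT² + XT²
9² = 5² + XT²
XT² = 56, XT = 2*sqrt(14)

2*sqrt(14)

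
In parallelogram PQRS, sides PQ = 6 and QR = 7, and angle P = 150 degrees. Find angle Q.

Consecutive angles are supplementary: angle Q = 180 - 150 = 30 degrees.

30 degrees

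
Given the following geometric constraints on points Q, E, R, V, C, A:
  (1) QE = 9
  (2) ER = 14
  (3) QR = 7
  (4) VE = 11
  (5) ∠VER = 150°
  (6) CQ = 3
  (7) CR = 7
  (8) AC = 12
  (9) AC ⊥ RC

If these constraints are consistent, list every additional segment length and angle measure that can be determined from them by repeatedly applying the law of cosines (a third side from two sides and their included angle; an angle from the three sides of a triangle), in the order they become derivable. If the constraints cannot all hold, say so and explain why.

The constraints are consistent. Derivable facts, in order:
After 1 step:
- RA = √193
- RV ≈ 24.16
- ∠CQR = 77.63°
- ∠CRQ = 24.75°
- ∠EQR = 121.59°
- ∠ERQ = 33.2°
- ∠QCR = 77.63°
- ∠QER = 25.21°
After 2 steps:
- ∠ARC = 59.74°
- ∠CAR = 30.26°
- ∠ERV = 13.16°
- ∠EVR = 16.84°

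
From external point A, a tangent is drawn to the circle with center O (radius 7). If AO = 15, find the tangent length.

Let T be the point of tangency. Then OT ⊥ AT (radius ⊥ tangent).
In right triangle OTA: OA² = OT² + AT²
15² = 7² + AT²
AT² = 176, AT = 4*sqrt(11)

4*sqrt(11)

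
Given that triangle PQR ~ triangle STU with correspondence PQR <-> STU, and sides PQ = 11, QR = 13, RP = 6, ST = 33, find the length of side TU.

k = 33/11 = 3. TU = 3 * 13 = 39.

39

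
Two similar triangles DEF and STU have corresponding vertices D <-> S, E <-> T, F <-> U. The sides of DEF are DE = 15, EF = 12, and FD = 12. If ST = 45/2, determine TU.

Similar triangles have proportional sides. Setting up the proportion:
ST / DE = TU / EF
45/2 / 15 = TU / 12
TU = 12 * 45/2 / 15 = 18.

18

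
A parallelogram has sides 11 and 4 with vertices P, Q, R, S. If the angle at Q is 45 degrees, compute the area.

Area = 11 * 4 * sin(45°) = 44 * sqrt(2)/2 = 22*sqrt(2)

22*sqrt(2)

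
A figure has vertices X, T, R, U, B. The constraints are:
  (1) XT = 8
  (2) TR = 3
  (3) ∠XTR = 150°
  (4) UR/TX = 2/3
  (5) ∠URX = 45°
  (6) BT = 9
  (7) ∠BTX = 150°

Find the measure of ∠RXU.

From the given relations: UR = 2/3·TX = 2/3·8 ≈ 5.33.
Step 1: By the law of cosines on triangle XTR: XR² = 8² + 3² − 2·8·3·cos(150°) = 114.57, so XR ≈ 10.7.
Step 2: By the law of cosines on triangle XRU: XU² = 10.7² + 5.33² − 2·10.7·5.33·cos(45°) = 62.28, so XU ≈ 7.89.
Step 3: By the inverse law of cosines on triangle RXU: cos(∠RXU) = (10.7² + 7.89² − 5.33²) / (2·10.7·7.89) = 148.41/168.94 = 0.8784, so ∠RXU = 28.55°.

Therefore, the measure of angle ∠RXU = 28.55°.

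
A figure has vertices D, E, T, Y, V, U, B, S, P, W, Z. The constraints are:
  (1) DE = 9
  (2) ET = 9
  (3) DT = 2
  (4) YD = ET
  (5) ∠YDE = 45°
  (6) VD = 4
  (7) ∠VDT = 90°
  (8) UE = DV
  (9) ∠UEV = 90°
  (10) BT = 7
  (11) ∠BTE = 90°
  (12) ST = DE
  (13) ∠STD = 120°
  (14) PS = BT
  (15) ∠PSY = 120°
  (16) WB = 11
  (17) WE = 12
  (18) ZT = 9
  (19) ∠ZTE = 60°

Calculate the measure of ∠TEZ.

Step 1: By the law of cosines on triangle ETZ: EZ² = 9² + 9² − 2·9·9·cos(60°) = 81, so EZ = 9.
Step 2: By the inverse law of cosines on triangle TEZ: cos(∠TEZ) = (9² + 9² − 9²) / (2·9·9) = 81/162 = 0.5, so ∠TEZ = 60°.

Therefore, the measure of angle ∠TEZ = 60°.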